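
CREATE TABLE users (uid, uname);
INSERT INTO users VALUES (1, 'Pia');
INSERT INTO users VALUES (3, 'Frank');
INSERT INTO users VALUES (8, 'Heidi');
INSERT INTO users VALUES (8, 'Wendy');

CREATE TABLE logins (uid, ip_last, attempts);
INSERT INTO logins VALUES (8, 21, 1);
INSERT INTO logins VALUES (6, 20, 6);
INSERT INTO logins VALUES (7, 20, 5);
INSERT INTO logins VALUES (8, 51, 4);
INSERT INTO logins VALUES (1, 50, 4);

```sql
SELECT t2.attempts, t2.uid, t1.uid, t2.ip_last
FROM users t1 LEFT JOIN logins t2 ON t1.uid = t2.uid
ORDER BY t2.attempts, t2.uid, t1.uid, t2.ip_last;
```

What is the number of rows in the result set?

6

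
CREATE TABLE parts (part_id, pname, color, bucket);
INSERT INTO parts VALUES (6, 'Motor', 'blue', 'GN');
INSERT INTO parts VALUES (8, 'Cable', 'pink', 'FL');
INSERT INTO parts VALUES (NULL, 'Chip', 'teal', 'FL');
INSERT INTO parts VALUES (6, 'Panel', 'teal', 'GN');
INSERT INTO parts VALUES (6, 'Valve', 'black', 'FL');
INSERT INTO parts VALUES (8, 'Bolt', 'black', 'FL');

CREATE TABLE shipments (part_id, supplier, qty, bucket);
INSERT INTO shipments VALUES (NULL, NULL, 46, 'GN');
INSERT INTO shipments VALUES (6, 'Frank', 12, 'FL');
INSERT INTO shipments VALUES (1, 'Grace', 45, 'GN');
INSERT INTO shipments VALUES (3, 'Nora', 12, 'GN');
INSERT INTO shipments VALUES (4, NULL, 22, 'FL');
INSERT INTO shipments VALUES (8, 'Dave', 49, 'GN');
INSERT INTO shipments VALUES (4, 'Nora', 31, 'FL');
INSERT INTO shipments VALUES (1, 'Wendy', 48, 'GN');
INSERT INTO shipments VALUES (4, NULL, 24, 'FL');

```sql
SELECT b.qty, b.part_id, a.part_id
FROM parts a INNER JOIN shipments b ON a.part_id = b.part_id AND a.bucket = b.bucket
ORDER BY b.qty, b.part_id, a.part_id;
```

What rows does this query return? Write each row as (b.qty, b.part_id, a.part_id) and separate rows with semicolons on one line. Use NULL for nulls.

INNER JOIN keeps only pairs where the ON condition holds.
Matching on a.part_id = b.part_id AND a.bucket = b.bucket. A NULL in a compared column never satisfies the condition.
- a (part_id=6, bucket=GN) has no partner → excluded.
- a (part_id=8, bucket=FL) has no partner → excluded.
- a (part_id=NULL, bucket=FL) has no partner → excluded.
- a (part_id=6, bucket=GN) has no partner → excluded.
- a (part_id=6, bucket=FL) pairs with 1 row(s) of b.
- a (part_id=8, bucket=FL) has no partner → excluded.
After projecting and ordering:
b.qty | b.part_id | a.part_id
12 | 6 | 6

(12, 6, 6)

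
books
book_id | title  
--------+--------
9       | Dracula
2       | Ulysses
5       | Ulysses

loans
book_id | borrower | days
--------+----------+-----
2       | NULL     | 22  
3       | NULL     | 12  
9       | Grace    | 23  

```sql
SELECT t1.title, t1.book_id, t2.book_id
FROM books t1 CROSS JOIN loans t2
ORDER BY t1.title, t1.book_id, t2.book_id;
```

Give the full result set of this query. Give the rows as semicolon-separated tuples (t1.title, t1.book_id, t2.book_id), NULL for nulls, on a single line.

(Dracula, 9, 2); (Dracula, 9, 3); (Dracula, 9, 9); (Ulysses, 2, 2); (Ulysses, 2, 3); (Ulysses, 2, 9); (Ulysses, 5, 2); (Ulysses, 5, 3); (Ulysses, 5, 9)

CROSS JOIN pairs every row of `books` with every row of `loans`: 3 × 3 = 9 rows.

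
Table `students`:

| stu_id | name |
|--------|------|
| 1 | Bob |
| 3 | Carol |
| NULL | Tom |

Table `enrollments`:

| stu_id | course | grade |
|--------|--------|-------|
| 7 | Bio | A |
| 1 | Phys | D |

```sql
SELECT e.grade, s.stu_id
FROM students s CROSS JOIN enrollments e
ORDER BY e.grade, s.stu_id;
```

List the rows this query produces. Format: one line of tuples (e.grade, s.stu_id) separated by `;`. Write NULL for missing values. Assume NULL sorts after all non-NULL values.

(A, 1); (A, 3); (A, NULL); (D, 1); (D, 3); (D, NULL)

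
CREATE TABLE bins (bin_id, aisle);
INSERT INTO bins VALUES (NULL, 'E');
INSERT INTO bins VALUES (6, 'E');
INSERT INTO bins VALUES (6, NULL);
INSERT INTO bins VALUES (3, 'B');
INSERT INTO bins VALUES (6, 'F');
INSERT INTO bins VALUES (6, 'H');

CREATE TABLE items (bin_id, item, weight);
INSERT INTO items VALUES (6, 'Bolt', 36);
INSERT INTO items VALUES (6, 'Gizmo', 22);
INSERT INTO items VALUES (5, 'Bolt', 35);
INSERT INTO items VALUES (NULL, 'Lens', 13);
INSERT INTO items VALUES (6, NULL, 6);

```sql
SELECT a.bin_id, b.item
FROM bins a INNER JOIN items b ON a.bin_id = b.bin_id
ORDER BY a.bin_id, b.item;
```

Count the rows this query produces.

12

INNER JOIN keeps only pairs where the ON condition holds.
Matching on a.bin_id = b.bin_id. A NULL in a compared column never satisfies the condition.
- a row (bin_id=NULL): no match → dropped.
- a row (bin_id=6): matches 3 b row(s) → 3 output row(s).
- a row (bin_id=6): matches 3 b row(s) → 3 output row(s).
- a row (bin_id=3): no match → dropped.
- a row (bin_id=6): matches 3 b row(s) → 3 output row(s).
- a row (bin_id=6): matches 3 b row(s) → 3 output row(s).
Total: 12 rows.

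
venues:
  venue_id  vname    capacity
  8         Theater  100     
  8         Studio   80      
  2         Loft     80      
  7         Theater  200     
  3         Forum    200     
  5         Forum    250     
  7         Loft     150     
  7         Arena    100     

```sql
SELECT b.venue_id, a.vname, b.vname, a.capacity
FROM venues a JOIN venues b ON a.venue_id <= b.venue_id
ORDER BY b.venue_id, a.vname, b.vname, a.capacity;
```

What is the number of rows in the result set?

40

INNER JOIN keeps only pairs where the ON condition holds.
Matching on a.venue_id <= b.venue_id.
- a (venue_id=8) pairs with 2 row(s) of b.
- a (venue_id=8) pairs with 2 row(s) of b.
- a (venue_id=2) pairs with 8 row(s) of b.
- a (venue_id=7) pairs with 5 row(s) of b.
- a (venue_id=3) pairs with 7 row(s) of b.
- a (venue_id=5) pairs with 6 row(s) of b.
- a (venue_id=7) pairs with 5 row(s) of b.
- a (venue_id=7) pairs with 5 row(s) of b.
Total: 40 rows.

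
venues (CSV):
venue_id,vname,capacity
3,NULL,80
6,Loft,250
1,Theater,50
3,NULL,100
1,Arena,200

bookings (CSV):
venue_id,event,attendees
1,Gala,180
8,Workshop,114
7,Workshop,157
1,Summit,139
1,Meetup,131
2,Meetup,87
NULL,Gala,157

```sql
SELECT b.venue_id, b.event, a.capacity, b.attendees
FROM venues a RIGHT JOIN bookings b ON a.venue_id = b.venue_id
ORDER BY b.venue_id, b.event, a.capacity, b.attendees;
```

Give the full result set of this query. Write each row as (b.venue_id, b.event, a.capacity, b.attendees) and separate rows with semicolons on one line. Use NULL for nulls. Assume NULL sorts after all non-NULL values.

RIGHT JOIN keeps every row from `bookings`; unmatched rows get NULL for `venues`'s columns.
Matching on a.venue_id = b.venue_id. A NULL in a compared column never satisfies the condition.
- venue_id=3: no matching b row.
- venue_id=6: no matching b row.
- venue_id=1: 3 matching b row(s), so 3 row(s) emitted.
- venue_id=3: no matching b row.
- venue_id=1: 3 matching b row(s), so 3 row(s) emitted.
- 4 row(s) from b found no a partner → padded with NULL.
After projecting and ordering:
b.venue_id | b.event | a.capacity | b.attendees
1 | Gala | 50 | 180
1 | Gala | 200 | 180
1 | Meetup | 50 | 131
1 | Meetup | 200 | 131
1 | Summit | 50 | 139
1 | Summit | 200 | 139
2 | Meetup | NULL | 87
7 | Workshop | NULL | 157
8 | Workshop | NULL | 114
NULL | Gala | NULL | 157

(1, Gala, 50, 180); (1, Gala, 200, 180); (1, Meetup, 50, 131); (1, Meetup, 200, 131); (1, Summit, 50, 139); (1, Summit, 200, 139); (2, Meetup, NULL, 87); (7, Workshop, NULL, 157); (8, Workshop, NULL, 114); (NULL, Gala, NULL, 157)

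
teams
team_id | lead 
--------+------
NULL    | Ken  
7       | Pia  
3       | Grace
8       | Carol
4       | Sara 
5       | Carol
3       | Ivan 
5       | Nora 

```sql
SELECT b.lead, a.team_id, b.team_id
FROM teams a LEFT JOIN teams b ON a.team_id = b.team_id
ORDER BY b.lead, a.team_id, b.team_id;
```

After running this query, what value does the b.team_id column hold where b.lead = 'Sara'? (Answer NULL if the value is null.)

4

LEFT JOIN keeps every row from `teams a`; unmatched rows get NULL for `teams b`'s columns.
Matching on a.team_id = b.team_id. A NULL in a compared column never satisfies the condition.
Matched pairs: 11; unmatched a rows kept: 1.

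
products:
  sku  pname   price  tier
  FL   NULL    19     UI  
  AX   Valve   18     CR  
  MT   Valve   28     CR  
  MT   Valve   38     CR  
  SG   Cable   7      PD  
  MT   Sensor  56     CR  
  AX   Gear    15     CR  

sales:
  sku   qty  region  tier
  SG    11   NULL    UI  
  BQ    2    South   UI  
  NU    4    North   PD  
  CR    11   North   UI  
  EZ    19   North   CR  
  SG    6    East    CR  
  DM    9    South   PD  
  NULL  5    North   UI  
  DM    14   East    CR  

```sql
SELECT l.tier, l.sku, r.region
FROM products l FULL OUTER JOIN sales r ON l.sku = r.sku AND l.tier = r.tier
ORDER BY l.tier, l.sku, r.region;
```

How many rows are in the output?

16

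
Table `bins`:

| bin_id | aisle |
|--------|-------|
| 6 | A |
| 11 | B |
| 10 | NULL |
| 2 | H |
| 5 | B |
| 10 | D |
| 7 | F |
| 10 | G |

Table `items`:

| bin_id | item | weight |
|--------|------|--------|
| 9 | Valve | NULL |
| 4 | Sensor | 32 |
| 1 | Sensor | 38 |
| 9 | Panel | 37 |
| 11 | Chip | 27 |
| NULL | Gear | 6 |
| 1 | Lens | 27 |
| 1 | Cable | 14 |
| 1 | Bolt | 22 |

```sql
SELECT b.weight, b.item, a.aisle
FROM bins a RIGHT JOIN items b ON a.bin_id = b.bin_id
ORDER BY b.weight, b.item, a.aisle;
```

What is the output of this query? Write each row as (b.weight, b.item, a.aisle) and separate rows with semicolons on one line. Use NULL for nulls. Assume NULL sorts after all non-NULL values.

(6, Gear, NULL); (14, Cable, NULL); (22, Bolt, NULL); (27, Chip, B); (27, Lens, NULL); (32, Sensor, NULL); (37, Panel, NULL); (38, Sensor, NULL); (NULL, Valve, NULL)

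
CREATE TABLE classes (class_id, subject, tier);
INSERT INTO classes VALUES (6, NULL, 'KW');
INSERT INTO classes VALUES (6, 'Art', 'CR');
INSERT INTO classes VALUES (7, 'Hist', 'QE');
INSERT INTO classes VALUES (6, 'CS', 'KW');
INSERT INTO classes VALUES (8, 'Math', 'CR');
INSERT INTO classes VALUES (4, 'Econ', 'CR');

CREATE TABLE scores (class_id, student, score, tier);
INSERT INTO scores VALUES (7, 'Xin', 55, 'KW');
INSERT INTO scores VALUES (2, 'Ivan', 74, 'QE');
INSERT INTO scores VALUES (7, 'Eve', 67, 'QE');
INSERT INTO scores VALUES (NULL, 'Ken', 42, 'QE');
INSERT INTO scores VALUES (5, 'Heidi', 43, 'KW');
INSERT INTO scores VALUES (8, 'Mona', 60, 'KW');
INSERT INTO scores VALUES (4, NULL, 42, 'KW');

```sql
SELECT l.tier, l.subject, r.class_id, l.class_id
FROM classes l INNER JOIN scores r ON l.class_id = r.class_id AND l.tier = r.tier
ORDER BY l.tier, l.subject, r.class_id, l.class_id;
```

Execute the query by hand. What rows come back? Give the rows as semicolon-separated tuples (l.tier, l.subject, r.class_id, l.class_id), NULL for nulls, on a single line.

INNER JOIN keeps only pairs where the ON condition holds.
Matching on l.class_id = r.class_id AND l.tier = r.tier. A NULL in a compared column never satisfies the condition.
Matched pairs: 1.

(QE, Hist, 7, 7)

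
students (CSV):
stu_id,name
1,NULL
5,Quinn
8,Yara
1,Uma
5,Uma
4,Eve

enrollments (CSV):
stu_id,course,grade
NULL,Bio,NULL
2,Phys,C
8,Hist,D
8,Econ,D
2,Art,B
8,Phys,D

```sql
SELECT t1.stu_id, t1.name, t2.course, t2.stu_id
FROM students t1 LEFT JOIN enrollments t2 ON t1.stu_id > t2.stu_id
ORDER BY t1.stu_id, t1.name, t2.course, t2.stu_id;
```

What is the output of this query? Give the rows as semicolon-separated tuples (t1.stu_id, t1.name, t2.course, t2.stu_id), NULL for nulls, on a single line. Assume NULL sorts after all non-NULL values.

LEFT JOIN keeps every row from `students`; unmatched rows get NULL for `enrollments`'s columns.
Matching on t1.stu_id > t2.stu_id. A NULL in a compared column never satisfies the condition.
- t1 row (stu_id=1): no match → kept, t2 columns NULL.
- t1 row (stu_id=5): matches 2 t2 row(s) → 2 output row(s).
- t1 row (stu_id=8): matches 2 t2 row(s) → 2 output row(s).
- t1 row (stu_id=1): no match → kept, t2 columns NULL.
- t1 row (stu_id=5): matches 2 t2 row(s) → 2 output row(s).
- t1 row (stu_id=4): matches 2 t2 row(s) → 2 output row(s).
After projecting and ordering:
t1.stu_id | t1.name | t2.course | t2.stu_id
1 | Uma | NULL | NULL
1 | NULL | NULL | NULL
4 | Eve | Art | 2
4 | Eve | Phys | 2
5 | Quinn | Art | 2
5 | Quinn | Phys | 2
5 | Uma | Art | 2
5 | Uma | Phys | 2
8 | Yara | Art | 2
8 | Yara | Phys | 2

(1, Uma, NULL, NULL); (1, NULL, NULL, NULL); (4, Eve, Art, 2); (4, Eve, Phys, 2); (5, Quinn, Art, 2); (5, Quinn, Phys, 2); (5, Uma, Art, 2); (5, Uma, Phys, 2); (8, Yara, Art, 2); (8, Yara, Phys, 2)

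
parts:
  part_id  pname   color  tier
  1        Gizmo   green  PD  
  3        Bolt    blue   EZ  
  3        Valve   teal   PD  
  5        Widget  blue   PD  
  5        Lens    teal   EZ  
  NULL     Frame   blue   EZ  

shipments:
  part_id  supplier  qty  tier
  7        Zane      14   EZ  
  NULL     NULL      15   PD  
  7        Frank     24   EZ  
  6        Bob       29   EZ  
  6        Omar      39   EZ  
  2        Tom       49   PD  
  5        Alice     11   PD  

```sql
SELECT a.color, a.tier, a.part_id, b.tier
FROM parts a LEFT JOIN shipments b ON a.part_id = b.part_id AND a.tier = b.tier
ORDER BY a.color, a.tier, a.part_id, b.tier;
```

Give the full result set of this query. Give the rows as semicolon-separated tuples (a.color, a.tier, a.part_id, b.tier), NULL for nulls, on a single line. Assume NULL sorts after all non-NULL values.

(blue, EZ, 3, NULL); (blue, EZ, NULL, NULL); (blue, PD, 5, PD); (green, PD, 1, NULL); (teal, EZ, 5, NULL); (teal, PD, 3, NULL)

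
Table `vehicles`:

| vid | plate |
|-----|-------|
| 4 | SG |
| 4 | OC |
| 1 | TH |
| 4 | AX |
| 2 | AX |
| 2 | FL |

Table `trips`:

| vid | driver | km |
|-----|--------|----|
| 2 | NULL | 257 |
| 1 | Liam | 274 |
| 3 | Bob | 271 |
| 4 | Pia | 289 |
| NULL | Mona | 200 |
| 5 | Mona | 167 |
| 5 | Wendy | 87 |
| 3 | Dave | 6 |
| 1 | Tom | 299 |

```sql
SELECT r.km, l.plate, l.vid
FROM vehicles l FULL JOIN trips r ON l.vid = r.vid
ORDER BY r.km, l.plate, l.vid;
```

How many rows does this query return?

12

FULL OUTER JOIN keeps every row from both sides; unmatched rows get NULL for the other side's columns.
Matching on l.vid = r.vid. A NULL in a compared column never satisfies the condition.
- l[0] vid=4 → 1 match(es) in r → 1 row(s).
- l[1] vid=4 → 1 match(es) in r → 1 row(s).
- l[2] vid=1 → 2 match(es) in r → 2 row(s).
- l[3] vid=4 → 1 match(es) in r → 1 row(s).
- l[4] vid=2 → 1 match(es) in r → 1 row(s).
- l[5] vid=2 → 1 match(es) in r → 1 row(s).
- 5 r row(s) had no l match → kept, l columns NULL.
Total: 7 matched + 5 padded = 12 rows.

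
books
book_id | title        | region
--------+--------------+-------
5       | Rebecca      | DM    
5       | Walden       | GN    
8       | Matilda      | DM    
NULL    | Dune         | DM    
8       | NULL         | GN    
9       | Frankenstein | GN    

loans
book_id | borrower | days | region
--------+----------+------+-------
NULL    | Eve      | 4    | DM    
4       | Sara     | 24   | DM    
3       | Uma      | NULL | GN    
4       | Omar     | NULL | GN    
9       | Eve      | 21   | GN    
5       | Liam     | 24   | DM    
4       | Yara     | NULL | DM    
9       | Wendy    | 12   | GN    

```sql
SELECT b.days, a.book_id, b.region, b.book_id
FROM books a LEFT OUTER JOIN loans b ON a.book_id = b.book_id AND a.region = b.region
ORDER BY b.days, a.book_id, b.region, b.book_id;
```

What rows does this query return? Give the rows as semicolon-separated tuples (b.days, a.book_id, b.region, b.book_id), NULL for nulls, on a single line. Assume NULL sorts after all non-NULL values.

LEFT JOIN keeps every row from `books`; unmatched rows get NULL for `loans`'s columns.
Matching on a.book_id = b.book_id AND a.region = b.region. A NULL in a compared column never satisfies the condition.
- a[0] book_id=5, region=DM → 1 match(es) in b → 1 row(s).
- a[1] book_id=5, region=GN → no match; kept with NULLs on the b side.
- a[2] book_id=8, region=DM → no match; kept with NULLs on the b side.
- a[3] book_id=NULL, region=DM → no match; kept with NULLs on the b side.
- a[4] book_id=8, region=GN → no match; kept with NULLs on the b side.
- a[5] book_id=9, region=GN → 2 match(es) in b → 2 row(s).
After projecting and ordering:
b.days | a.book_id | b.region | b.book_id
12 | 9 | GN | 9
21 | 9 | GN | 9
24 | 5 | DM | 5
NULL | 5 | NULL | NULL
NULL | 8 | NULL | NULL
NULL | 8 | NULL | NULL
NULL | NULL | NULL | NULL

(12, 9, GN, 9); (21, 9, GN, 9); (24, 5, DM, 5); (NULL, 5, NULL, NULL); (NULL, 8, NULL, NULL); (NULL, 8, NULL, NULL); (NULL, NULL, NULL, NULL)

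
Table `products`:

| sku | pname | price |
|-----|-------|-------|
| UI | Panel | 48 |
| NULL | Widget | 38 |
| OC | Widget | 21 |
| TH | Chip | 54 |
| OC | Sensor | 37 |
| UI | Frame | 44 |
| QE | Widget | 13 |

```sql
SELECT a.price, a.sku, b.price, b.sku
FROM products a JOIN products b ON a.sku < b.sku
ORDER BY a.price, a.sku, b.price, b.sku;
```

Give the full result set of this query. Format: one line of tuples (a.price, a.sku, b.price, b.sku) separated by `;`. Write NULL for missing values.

(13, QE, 44, UI); (13, QE, 48, UI); (13, QE, 54, TH); (21, OC, 13, QE); (21, OC, 44, UI); (21, OC, 48, UI); (21, OC, 54, TH); (37, OC, 13, QE); (37, OC, 44, UI); (37, OC, 48, UI); (37, OC, 54, TH); (54, TH, 44, UI); (54, TH, 48, UI)

INNER JOIN keeps only pairs where the ON condition holds.
Matching on a.sku < b.sku. A NULL in a compared column never satisfies the condition.
- a[0] sku=UI → no match; dropped.
- a[1] sku=NULL → no match; dropped.
- a[2] sku=OC → 4 match(es) in b → 4 row(s).
- a[3] sku=TH → 2 match(es) in b → 2 row(s).
- a[4] sku=OC → 4 match(es) in b → 4 row(s).
- a[5] sku=UI → no match; dropped.
- a[6] sku=QE → 3 match(es) in b → 3 row(s).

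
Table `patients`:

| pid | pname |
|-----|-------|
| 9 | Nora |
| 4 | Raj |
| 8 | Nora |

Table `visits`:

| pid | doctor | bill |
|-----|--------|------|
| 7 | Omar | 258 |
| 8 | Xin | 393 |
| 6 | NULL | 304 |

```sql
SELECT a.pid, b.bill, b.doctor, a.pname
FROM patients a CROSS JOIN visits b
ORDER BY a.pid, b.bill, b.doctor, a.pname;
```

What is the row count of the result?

9

CROSS JOIN pairs every row of `patients` with every row of `visits`: 3 × 3 = 9 rows.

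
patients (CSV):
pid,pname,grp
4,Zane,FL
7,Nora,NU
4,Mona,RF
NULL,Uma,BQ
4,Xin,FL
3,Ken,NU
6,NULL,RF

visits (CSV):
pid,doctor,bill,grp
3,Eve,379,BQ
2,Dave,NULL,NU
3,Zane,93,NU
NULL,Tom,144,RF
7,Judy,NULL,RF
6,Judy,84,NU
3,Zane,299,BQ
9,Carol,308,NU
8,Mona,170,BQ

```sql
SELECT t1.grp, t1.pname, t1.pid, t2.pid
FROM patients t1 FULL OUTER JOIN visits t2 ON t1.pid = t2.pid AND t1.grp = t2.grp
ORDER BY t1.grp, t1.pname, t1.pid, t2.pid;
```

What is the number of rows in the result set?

FULL OUTER JOIN keeps every row from both sides; unmatched rows get NULL for the other side's columns.
Matching on t1.pid = t2.pid AND t1.grp = t2.grp. A NULL in a compared column never satisfies the condition.
- pid=4, grp=FL: no t2 row matches, row kept with t2 columns NULL.
- pid=7, grp=NU: no t2 row matches, row kept with t2 columns NULL.
- pid=4, grp=RF: no t2 row matches, row kept with t2 columns NULL.
- pid=NULL, grp=BQ: no t2 row matches, row kept with t2 columns NULL.
- pid=4, grp=FL: no t2 row matches, row kept with t2 columns NULL.
- pid=3, grp=NU: 1 matching t2 row(s), so 1 row(s) emitted.
- pid=6, grp=RF: no t2 row matches, row kept with t2 columns NULL.
- plus 8 unmatched t2 row(s), each kept with NULL t1 columns.
Total: 1 matched + 14 padded = 15 rows.

15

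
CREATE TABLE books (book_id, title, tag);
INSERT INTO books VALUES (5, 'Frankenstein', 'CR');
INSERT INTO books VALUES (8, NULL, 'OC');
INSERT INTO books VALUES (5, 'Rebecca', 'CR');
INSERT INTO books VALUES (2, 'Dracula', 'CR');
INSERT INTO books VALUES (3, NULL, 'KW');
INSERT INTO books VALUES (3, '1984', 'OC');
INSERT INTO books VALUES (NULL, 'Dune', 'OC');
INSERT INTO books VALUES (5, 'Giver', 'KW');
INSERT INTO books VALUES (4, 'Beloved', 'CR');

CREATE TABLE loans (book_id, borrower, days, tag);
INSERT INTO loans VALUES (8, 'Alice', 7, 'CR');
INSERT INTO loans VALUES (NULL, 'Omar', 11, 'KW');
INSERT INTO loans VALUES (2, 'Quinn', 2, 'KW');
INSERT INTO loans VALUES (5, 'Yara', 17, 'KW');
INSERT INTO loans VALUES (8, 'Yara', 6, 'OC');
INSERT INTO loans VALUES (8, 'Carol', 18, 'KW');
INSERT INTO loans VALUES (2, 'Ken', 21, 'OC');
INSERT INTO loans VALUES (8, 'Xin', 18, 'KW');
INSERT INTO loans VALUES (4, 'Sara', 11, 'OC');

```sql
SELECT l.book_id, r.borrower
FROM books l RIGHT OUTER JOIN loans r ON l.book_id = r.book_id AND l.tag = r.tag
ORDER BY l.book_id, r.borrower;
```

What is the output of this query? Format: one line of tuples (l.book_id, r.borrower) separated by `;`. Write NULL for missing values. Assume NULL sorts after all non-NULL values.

(5, Yara); (8, Yara); (NULL, Alice); (NULL, Carol); (NULL, Ken); (NULL, Omar); (NULL, Quinn); (NULL, Sara); (NULL, Xin)

RIGHT JOIN keeps every row from `loans`; unmatched rows get NULL for `books`'s columns.
Matching on l.book_id = r.book_id AND l.tag = r.tag. A NULL in a compared column never satisfies the condition.
- book_id=5, tag=CR: no matching r row.
- book_id=8, tag=OC: 1 matching r row(s), so 1 row(s) emitted.
- book_id=5, tag=CR: no matching r row.
- book_id=2, tag=CR: no matching r row.
- book_id=3, tag=KW: no matching r row.
- book_id=3, tag=OC: no matching r row.
- book_id=NULL, tag=OC: no matching r row.
- book_id=5, tag=KW: 1 matching r row(s), so 1 row(s) emitted.
- book_id=4, tag=CR: no matching r row.
- 7 r row(s) had no l match → kept, l columns NULL.
After projecting and ordering:
l.book_id | r.borrower
5 | Yara
8 | Yara
NULL | Alice
NULL | Carol
NULL | Ken
NULL | Omar
NULL | Quinn
NULL | Sara
NULL | Xin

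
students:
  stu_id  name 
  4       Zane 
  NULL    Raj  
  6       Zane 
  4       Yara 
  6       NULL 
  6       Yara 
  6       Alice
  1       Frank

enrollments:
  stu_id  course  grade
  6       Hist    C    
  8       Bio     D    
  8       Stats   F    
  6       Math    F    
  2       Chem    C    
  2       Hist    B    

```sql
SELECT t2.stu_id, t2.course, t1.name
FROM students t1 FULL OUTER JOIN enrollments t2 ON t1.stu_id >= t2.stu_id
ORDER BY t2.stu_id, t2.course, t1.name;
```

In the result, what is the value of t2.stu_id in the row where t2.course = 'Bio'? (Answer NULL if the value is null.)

FULL OUTER JOIN keeps every row from both sides; unmatched rows get NULL for the other side's columns.
Matching on t1.stu_id >= t2.stu_id. A NULL in a compared column never satisfies the condition.
Matched pairs: 20; unmatched t1 rows kept: 2; unmatched t2 rows kept: 2.

8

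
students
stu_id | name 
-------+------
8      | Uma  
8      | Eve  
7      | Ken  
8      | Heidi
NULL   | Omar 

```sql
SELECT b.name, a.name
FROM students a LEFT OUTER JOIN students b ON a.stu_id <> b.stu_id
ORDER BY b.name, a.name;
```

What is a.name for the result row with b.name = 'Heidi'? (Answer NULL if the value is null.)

Ken

LEFT JOIN keeps every row from `students a`; unmatched rows get NULL for `students b`'s columns.
Matching on a.stu_id <> b.stu_id. A NULL in a compared column never satisfies the condition.
- a row (stu_id=8): matches 1 b row(s) → 1 output row(s).
- a row (stu_id=8): matches 1 b row(s) → 1 output row(s).
- a row (stu_id=7): matches 3 b row(s) → 3 output row(s).
- a row (stu_id=8): matches 1 b row(s) → 1 output row(s).
- a row (stu_id=NULL): no match → kept, b columns NULL.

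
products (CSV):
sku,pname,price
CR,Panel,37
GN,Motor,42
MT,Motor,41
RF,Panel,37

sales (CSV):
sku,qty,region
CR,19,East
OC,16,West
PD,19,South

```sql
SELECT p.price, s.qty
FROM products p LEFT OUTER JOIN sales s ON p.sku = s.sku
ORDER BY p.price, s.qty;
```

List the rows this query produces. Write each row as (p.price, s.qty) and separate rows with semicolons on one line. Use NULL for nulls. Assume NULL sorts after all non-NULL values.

(37, 19); (37, NULL); (41, NULL); (42, NULL)

LEFT JOIN keeps every row from `products`; unmatched rows get NULL for `sales`'s columns.
Matching on p.sku = s.sku.
- p row (sku=CR): matches 1 s row(s) → 1 output row(s).
- p row (sku=GN): no match → kept, s columns NULL.
- p row (sku=MT): no match → kept, s columns NULL.
- p row (sku=RF): no match → kept, s columns NULL.
After projecting and ordering:
p.price | s.qty
37 | 19
37 | NULL
41 | NULL
42 | NULL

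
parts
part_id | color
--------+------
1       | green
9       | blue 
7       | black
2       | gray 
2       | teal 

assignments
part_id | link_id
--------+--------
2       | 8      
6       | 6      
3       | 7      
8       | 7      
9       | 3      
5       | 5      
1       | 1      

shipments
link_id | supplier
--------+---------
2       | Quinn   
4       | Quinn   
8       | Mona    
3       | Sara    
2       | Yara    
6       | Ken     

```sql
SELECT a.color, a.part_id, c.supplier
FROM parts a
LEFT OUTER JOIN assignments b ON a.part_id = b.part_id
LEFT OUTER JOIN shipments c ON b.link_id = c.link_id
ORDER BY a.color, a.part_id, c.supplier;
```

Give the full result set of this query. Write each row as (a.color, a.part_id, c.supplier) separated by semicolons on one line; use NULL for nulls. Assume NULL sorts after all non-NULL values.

Evaluate left to right. First `parts a LEFT JOIN assignments b` on part_id: 5 row(s).
Then LEFT JOIN `shipments c` on link_id: each of those 5 rows is kept; rows whose b.link_id has no match in c get NULL for c's columns.

(black, 7, NULL); (blue, 9, Sara); (gray, 2, Mona); (green, 1, NULL); (teal, 2, Mona)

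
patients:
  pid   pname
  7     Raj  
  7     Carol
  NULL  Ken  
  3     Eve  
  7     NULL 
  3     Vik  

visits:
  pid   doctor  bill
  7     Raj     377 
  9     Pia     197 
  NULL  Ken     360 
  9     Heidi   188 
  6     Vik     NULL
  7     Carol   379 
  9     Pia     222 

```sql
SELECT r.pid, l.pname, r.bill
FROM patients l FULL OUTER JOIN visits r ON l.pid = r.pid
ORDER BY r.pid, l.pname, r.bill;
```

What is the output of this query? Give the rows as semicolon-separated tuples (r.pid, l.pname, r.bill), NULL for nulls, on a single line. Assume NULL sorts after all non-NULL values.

FULL OUTER JOIN keeps every row from both sides; unmatched rows get NULL for the other side's columns.
Matching on l.pid = r.pid. A NULL in a compared column never satisfies the condition.
- l[0] pid=7 → 2 match(es) in r → 2 row(s).
- l[1] pid=7 → 2 match(es) in r → 2 row(s).
- l[2] pid=NULL → no match; kept with NULLs on the r side.
- l[3] pid=3 → no match; kept with NULLs on the r side.
- l[4] pid=7 → 2 match(es) in r → 2 row(s).
- l[5] pid=3 → no match; kept with NULLs on the r side.
- plus 5 unmatched r row(s), each kept with NULL l columns.

(6, NULL, NULL); (7, Carol, 377); (7, Carol, 379); (7, Raj, 377); (7, Raj, 379); (7, NULL, 377); (7, NULL, 379); (9, NULL, 188); (9, NULL, 197); (9, NULL, 222); (NULL, Eve, NULL); (NULL, Ken, NULL); (NULL, Vik, NULL); (NULL, NULL, 360)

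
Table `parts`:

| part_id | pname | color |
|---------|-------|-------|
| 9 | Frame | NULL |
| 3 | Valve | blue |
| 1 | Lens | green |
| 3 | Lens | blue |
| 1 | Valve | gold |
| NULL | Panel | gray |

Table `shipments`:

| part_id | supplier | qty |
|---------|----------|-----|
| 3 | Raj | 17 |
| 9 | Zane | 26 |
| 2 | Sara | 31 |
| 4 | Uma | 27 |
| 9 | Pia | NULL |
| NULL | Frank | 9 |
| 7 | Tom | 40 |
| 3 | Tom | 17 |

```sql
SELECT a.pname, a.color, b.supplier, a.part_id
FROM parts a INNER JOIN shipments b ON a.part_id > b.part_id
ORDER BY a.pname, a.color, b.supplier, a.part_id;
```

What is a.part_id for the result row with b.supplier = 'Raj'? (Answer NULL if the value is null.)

INNER JOIN keeps only pairs where the ON condition holds.
Matching on a.part_id > b.part_id. A NULL in a compared column never satisfies the condition.
- a[0] part_id=9 → 5 match(es) in b → 5 row(s).
- a[1] part_id=3 → 1 match(es) in b → 1 row(s).
- a[2] part_id=1 → no match; dropped.
- a[3] part_id=3 → 1 match(es) in b → 1 row(s).
- a[4] part_id=1 → no match; dropped.
- a[5] part_id=NULL → no match; dropped.

9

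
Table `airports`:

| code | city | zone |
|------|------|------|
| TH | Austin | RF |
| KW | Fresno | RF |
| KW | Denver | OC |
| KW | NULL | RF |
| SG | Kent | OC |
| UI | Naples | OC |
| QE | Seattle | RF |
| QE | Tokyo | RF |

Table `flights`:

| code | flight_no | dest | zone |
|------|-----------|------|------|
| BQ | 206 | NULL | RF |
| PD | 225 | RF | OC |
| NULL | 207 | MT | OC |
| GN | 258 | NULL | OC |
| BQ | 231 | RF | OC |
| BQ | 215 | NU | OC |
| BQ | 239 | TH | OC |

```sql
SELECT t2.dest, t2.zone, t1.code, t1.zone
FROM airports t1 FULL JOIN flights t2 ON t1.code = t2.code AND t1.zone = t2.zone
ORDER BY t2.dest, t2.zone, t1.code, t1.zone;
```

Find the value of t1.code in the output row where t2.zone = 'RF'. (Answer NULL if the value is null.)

FULL OUTER JOIN keeps every row from both sides; unmatched rows get NULL for the other side's columns.
Matching on t1.code = t2.code AND t1.zone = t2.zone. A NULL in a compared column never satisfies the condition.
- code=TH, zone=RF: no t2 row matches, row kept with t2 columns NULL.
- code=KW, zone=RF: no t2 row matches, row kept with t2 columns NULL.
- code=KW, zone=OC: no t2 row matches, row kept with t2 columns NULL.
- code=KW, zone=RF: no t2 row matches, row kept with t2 columns NULL.
- code=SG, zone=OC: no t2 row matches, row kept with t2 columns NULL.
- code=UI, zone=OC: no t2 row matches, row kept with t2 columns NULL.
- code=QE, zone=RF: no t2 row matches, row kept with t2 columns NULL.
- code=QE, zone=RF: no t2 row matches, row kept with t2 columns NULL.
- 7 row(s) from t2 found no t1 partner → padded with NULL.

NULL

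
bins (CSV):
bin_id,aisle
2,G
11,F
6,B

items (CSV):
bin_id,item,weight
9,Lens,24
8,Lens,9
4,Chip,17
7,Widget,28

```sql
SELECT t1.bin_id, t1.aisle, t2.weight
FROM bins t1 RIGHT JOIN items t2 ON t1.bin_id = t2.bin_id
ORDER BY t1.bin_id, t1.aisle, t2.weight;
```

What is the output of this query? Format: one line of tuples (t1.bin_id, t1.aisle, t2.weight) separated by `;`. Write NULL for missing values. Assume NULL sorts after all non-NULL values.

RIGHT JOIN keeps every row from `items`; unmatched rows get NULL for `bins`'s columns.
Matching on t1.bin_id = t2.bin_id.
Matched pairs: 0; unmatched t2 rows kept: 4.

(NULL, NULL, 9); (NULL, NULL, 17); (NULL, NULL, 24); (NULL, NULL, 28)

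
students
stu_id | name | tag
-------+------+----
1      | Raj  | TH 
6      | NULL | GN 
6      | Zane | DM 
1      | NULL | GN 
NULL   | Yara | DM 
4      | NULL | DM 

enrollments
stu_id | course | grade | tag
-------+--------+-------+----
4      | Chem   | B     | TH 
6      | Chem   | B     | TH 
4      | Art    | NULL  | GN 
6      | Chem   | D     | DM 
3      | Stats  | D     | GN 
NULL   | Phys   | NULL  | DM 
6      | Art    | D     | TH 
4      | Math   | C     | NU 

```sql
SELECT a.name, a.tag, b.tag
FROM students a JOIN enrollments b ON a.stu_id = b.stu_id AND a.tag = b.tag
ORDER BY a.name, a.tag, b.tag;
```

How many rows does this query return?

INNER JOIN keeps only pairs where the ON condition holds.
Matching on a.stu_id = b.stu_id AND a.tag = b.tag. A NULL in a compared column never satisfies the condition.
Matched pairs: 1.
Total: 1 rows.

1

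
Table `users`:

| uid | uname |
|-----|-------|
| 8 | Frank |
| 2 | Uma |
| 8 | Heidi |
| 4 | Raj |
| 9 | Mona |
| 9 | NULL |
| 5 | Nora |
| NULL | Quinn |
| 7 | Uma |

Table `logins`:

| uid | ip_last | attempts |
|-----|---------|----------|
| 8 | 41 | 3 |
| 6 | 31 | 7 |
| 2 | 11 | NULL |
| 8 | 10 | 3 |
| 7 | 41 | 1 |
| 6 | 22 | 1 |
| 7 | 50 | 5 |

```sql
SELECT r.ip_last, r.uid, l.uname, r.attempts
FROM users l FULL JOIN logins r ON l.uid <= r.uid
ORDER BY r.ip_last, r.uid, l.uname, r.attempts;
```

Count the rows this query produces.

FULL OUTER JOIN keeps every row from both sides; unmatched rows get NULL for the other side's columns.
Matching on l.uid <= r.uid. A NULL in a compared column never satisfies the condition.
Matched pairs: 27; unmatched l rows kept: 3; unmatched r rows kept: 0.
Total: 27 matched + 3 padded = 30 rows.

30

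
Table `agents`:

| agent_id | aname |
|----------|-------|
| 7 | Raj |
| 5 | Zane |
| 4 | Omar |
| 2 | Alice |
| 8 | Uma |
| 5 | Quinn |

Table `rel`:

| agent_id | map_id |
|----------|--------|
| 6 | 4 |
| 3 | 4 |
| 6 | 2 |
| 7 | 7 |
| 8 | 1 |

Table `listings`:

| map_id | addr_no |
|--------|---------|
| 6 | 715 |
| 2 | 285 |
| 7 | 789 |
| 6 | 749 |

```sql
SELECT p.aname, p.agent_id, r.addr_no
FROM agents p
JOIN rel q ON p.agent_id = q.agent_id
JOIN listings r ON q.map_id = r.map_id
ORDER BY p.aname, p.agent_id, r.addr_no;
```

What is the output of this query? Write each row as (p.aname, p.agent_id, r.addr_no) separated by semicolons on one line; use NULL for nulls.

(Raj, 7, 789)

Step 1 — p INNER JOIN q on agent_id → 2 row(s).
Then INNER JOIN `listings r` on map_id: keep only rows whose q.map_id appears in r.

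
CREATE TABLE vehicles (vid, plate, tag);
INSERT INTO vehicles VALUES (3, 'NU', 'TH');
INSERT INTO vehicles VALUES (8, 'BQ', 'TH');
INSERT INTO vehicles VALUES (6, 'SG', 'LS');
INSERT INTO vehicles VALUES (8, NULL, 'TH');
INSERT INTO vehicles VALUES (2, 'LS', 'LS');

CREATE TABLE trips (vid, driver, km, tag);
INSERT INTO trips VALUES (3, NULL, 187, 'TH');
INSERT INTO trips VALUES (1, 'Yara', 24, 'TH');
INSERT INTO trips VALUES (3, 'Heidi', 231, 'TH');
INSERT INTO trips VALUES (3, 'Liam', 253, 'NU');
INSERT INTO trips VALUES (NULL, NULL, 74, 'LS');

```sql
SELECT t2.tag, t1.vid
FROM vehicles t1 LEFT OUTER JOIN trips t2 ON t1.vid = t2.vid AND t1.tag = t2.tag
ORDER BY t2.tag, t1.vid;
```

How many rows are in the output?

6

LEFT JOIN keeps every row from `vehicles`; unmatched rows get NULL for `trips`'s columns.
Matching on t1.vid = t2.vid AND t1.tag = t2.tag. A NULL in a compared column never satisfies the condition.
Matched pairs: 2; unmatched t1 rows kept: 4.
Total: 2 matched + 4 padded = 6 rows.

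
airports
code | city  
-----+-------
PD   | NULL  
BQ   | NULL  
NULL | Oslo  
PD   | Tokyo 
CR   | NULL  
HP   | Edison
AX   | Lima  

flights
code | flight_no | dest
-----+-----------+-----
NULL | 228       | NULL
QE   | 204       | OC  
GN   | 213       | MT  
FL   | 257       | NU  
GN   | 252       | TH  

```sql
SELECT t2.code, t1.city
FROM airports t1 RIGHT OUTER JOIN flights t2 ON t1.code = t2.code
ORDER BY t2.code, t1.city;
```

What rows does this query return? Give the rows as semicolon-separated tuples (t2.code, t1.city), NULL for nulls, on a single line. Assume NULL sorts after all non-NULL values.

(FL, NULL); (GN, NULL); (GN, NULL); (QE, NULL); (NULL, NULL)

RIGHT JOIN keeps every row from `flights`; unmatched rows get NULL for `airports`'s columns.
Matching on t1.code = t2.code. A NULL in a compared column never satisfies the condition.
- t1[0] code=PD → no match.
- t1[1] code=BQ → no match.
- t1[2] code=NULL → no match.
- t1[3] code=PD → no match.
- t1[4] code=CR → no match.
- t1[5] code=HP → no match.
- t1[6] code=AX → no match.
- plus 5 unmatched t2 row(s), each kept with NULL t1 columns.
After projecting and ordering:
t2.code | t1.city
FL | NULL
GN | NULL
GN | NULL
QE | NULL
NULL | NULL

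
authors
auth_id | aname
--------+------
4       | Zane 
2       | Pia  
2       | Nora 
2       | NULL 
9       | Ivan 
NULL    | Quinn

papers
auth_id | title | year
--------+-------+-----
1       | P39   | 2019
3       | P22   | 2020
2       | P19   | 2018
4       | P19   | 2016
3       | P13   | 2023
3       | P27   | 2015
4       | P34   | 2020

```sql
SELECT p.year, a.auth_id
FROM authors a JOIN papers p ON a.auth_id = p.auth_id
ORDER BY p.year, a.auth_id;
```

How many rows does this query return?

5

INNER JOIN keeps only pairs where the ON condition holds.
Matching on a.auth_id = p.auth_id. A NULL in a compared column never satisfies the condition.
- a row (auth_id=4): matches 2 p row(s) → 2 output row(s).
- a row (auth_id=2): matches 1 p row(s) → 1 output row(s).
- a row (auth_id=2): matches 1 p row(s) → 1 output row(s).
- a row (auth_id=2): matches 1 p row(s) → 1 output row(s).
- a row (auth_id=9): no match → dropped.
- a row (auth_id=NULL): no match → dropped.
Total: 5 rows.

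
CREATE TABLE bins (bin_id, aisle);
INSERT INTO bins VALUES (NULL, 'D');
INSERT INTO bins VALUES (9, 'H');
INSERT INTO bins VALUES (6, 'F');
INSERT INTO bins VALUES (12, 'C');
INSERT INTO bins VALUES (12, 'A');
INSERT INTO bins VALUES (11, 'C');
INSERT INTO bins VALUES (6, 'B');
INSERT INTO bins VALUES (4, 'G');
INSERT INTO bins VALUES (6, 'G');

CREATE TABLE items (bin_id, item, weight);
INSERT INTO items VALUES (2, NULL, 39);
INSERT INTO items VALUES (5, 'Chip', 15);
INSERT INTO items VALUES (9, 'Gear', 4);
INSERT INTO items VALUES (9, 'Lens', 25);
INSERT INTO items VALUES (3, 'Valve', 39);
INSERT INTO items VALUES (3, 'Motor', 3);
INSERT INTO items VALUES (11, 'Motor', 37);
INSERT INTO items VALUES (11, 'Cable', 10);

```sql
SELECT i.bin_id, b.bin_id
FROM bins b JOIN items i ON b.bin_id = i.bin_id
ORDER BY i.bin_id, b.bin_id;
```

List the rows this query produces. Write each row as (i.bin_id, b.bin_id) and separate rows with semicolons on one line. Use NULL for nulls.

INNER JOIN keeps only pairs where the ON condition holds.
Matching on b.bin_id = i.bin_id. A NULL in a compared column never satisfies the condition.
- bin_id=NULL: no matching i row, dropped.
- bin_id=9: 2 matching i row(s), so 2 row(s) emitted.
- bin_id=6: no matching i row, dropped.
- bin_id=12: no matching i row, dropped.
- bin_id=12: no matching i row, dropped.
- bin_id=11: 2 matching i row(s), so 2 row(s) emitted.
- bin_id=6: no matching i row, dropped.
- bin_id=4: no matching i row, dropped.
- bin_id=6: no matching i row, dropped.
After projecting and ordering:
i.bin_id | b.bin_id
9 | 9
9 | 9
11 | 11
11 | 11

(9, 9); (9, 9); (11, 11); (11, 11)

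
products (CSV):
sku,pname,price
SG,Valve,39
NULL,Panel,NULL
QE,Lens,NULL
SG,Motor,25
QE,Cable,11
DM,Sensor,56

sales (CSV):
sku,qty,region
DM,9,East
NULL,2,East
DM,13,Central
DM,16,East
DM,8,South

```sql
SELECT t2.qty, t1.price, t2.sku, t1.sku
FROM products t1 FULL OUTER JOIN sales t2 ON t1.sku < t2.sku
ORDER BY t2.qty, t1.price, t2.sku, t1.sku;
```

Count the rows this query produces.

11

FULL OUTER JOIN keeps every row from both sides; unmatched rows get NULL for the other side's columns.
Matching on t1.sku < t2.sku. A NULL in a compared column never satisfies the condition.
- t1[0] sku=SG → no match; kept with NULLs on the t2 side.
- t1[1] sku=NULL → no match; kept with NULLs on the t2 side.
- t1[2] sku=QE → no match; kept with NULLs on the t2 side.
- t1[3] sku=SG → no match; kept with NULLs on the t2 side.
- t1[4] sku=QE → no match; kept with NULLs on the t2 side.
- t1[5] sku=DM → no match; kept with NULLs on the t2 side.
- 5 t2 row(s) had no t1 match → kept, t1 columns NULL.
Total: 0 matched + 11 padded = 11 rows.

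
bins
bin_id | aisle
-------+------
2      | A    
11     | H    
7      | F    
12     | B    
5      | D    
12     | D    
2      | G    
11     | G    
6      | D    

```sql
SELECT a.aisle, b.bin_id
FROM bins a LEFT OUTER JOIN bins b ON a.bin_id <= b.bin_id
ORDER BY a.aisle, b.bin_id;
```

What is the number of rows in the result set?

48

LEFT JOIN keeps every row from `bins a`; unmatched rows get NULL for `bins b`'s columns.
Matching on a.bin_id <= b.bin_id.
- a[0] bin_id=2 → 9 match(es) in b → 9 row(s).
- a[1] bin_id=11 → 4 match(es) in b → 4 row(s).
- a[2] bin_id=7 → 5 match(es) in b → 5 row(s).
- a[3] bin_id=12 → 2 match(es) in b → 2 row(s).
- a[4] bin_id=5 → 7 match(es) in b → 7 row(s).
- a[5] bin_id=12 → 2 match(es) in b → 2 row(s).
- a[6] bin_id=2 → 9 match(es) in b → 9 row(s).
- a[7] bin_id=11 → 4 match(es) in b → 4 row(s).
- a[8] bin_id=6 → 6 match(es) in b → 6 row(s).
Total: 48 rows.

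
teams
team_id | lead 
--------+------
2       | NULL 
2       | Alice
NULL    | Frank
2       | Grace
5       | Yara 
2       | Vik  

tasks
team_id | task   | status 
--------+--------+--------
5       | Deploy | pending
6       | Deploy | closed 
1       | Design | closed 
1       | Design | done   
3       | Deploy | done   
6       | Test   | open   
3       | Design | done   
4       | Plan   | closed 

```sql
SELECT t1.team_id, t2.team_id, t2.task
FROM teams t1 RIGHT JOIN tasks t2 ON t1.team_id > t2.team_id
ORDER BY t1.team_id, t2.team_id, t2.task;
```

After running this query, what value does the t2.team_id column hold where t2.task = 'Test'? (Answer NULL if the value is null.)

RIGHT JOIN keeps every row from `tasks`; unmatched rows get NULL for `teams`'s columns.
Matching on t1.team_id > t2.team_id. A NULL in a compared column never satisfies the condition.
- team_id=2: 2 matching t2 row(s), so 2 row(s) emitted.
- team_id=2: 2 matching t2 row(s), so 2 row(s) emitted.
- team_id=NULL: no matching t2 row.
- team_id=2: 2 matching t2 row(s), so 2 row(s) emitted.
- team_id=5: 5 matching t2 row(s), so 5 row(s) emitted.
- team_id=2: 2 matching t2 row(s), so 2 row(s) emitted.
- 3 t2 row(s) had no t1 match → kept, t1 columns NULL.

6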